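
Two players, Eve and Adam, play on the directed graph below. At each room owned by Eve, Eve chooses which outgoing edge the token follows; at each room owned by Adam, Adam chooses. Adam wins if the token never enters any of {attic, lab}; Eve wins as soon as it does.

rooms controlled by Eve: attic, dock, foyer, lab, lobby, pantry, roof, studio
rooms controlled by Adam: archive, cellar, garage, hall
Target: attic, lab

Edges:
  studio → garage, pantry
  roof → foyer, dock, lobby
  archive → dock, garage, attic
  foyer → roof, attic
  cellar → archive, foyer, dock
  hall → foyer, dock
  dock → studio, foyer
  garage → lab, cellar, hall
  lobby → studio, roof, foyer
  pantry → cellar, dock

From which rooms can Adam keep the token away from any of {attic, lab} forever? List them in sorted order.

A0 = {attic, lab}
A1: add {foyer} — foyer (Eve) has foyer→attic.
A2: add {dock, lobby, roof} — roof (Eve) has roof→foyer; dock (Eve) has dock→foyer; lobby (Eve) has lobby→foyer.
A3: add {hall, pantry} — hall (Adam): all of {foyer, dock} already in; pantry (Eve) has pantry→dock.
A4: add {studio} — studio (Eve) has studio→pantry.
A5 = A4; e.g. archive (Adam) can still go to garage. Fixed point.
Eve's attractor = {attic, dock, foyer, hall, lab, lobby, pantry, roof, studio}; Adam avoids the target exactly from the complement.

archive, cellar, garage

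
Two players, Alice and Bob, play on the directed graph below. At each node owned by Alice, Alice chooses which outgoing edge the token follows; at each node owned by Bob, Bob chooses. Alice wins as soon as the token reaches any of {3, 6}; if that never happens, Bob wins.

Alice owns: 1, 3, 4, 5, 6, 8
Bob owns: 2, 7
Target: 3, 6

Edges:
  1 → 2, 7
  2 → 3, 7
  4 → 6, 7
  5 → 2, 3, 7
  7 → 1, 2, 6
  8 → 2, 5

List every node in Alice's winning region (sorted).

3, 4, 5, 6, 8

A0 = {3, 6}
A1: add {4, 5} — 4 (Alice) has 4→6; 5 (Alice) has 5→3.
A2: add {8} — 8 (Alice) has 8→5.
A3 = A2; e.g. 1 (Alice) has no edge into A2. Fixed point.
Alice's winning region = {3, 4, 5, 6, 8}.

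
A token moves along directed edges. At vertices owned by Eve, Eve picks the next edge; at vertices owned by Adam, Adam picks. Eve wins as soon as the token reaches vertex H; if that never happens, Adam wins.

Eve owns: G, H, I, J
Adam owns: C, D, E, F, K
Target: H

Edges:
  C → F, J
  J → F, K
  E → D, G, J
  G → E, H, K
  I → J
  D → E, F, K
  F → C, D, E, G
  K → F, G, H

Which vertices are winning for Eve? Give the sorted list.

A0 = {H}
A1: add {G} — G (Eve) has G→H.
A2 = A1; e.g. C (Adam) can still go to F. Fixed point.
Eve's winning region = {G, H}.

G, H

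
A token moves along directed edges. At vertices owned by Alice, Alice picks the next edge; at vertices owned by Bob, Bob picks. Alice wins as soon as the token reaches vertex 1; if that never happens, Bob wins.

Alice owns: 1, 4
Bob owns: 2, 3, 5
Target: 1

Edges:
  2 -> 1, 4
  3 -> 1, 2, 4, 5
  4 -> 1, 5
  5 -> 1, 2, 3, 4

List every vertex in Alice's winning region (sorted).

1, 2, 4

A0 = {1}
A1: add {4} — 4 (Alice) has 4→1.
A2: add {2} — 2 (Bob): all of {1, 4} already in.
A3 = A2; e.g. 3 (Bob) can still go to 5. Fixed point.
Alice's winning region = {1, 2, 4}.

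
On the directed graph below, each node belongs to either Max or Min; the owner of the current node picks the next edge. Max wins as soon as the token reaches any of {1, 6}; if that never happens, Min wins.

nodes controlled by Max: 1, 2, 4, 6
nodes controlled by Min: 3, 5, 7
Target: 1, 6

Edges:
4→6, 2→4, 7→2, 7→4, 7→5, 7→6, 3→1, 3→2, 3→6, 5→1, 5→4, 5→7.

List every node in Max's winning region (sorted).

A0 = {1, 6}
A1: add {4} — 4 (Max) has 4→6.
A2: add {2} — 2 (Max) has 2→4.
A3: add {3} — 3 (Min): all of {1, 2, 6} already in.
A4 = A3; e.g. 5 (Min) can still go to 7. Fixed point.
Max's winning region = {1, 2, 3, 4, 6}.

1, 2, 3, 4, 6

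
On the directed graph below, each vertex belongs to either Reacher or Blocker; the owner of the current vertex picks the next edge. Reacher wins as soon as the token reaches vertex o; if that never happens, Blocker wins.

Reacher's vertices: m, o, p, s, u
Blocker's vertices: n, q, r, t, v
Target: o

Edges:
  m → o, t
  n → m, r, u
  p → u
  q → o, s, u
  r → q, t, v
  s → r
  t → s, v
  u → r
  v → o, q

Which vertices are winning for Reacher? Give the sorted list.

m, o

A0 = {o}
A1: add {m} — m (Reacher) has m→o.
A2 = A1; e.g. n (Blocker) can still go to r. Fixed point.
Reacher's winning region = {m, o}.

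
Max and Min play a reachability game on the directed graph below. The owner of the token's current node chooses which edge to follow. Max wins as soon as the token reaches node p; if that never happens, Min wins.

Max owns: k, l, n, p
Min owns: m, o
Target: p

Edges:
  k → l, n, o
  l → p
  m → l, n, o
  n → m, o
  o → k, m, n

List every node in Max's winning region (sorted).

k, l, p

A0 = {p}
A1: add {l} — l (Max) has l→p.
A2: add {k} — k (Max) has k→l.
A3 = A2; e.g. m (Min) can still go to n. Fixed point.
Max's winning region = {k, l, p}.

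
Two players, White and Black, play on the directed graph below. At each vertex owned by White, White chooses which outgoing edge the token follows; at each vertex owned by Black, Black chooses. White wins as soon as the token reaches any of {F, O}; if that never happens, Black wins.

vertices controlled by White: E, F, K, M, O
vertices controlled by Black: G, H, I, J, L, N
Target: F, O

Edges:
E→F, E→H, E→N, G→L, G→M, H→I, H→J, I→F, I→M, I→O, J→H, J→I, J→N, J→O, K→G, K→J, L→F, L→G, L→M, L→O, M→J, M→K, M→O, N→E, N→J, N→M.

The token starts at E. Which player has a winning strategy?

A0 = {F, O}
A1: add {E, M} — E (White) has E→F; M (White) has M→O.
E ∈ A1, so White can force the target.

White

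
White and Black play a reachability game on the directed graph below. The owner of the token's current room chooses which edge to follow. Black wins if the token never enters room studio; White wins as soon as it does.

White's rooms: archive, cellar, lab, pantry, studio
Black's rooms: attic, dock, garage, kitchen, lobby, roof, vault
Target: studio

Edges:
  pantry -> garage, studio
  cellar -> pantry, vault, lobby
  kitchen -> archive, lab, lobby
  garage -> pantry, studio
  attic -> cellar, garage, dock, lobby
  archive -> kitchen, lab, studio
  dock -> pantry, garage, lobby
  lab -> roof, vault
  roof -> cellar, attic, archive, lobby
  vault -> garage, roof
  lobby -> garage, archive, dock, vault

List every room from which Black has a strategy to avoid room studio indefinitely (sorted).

attic, dock, kitchen, lab, lobby, roof, vault

A0 = {studio}
A1: add {archive, pantry} — pantry (White) has pantry→studio; archive (White) has archive→studio.
A2: add {cellar, garage} — cellar (White) has cellar→pantry; garage (Black): all of {pantry, studio} already in.
A3 = A2; e.g. kitchen (Black) can still go to lab. Fixed point.
White's attractor = {archive, cellar, garage, pantry, studio}; Black avoids the target exactly from the complement.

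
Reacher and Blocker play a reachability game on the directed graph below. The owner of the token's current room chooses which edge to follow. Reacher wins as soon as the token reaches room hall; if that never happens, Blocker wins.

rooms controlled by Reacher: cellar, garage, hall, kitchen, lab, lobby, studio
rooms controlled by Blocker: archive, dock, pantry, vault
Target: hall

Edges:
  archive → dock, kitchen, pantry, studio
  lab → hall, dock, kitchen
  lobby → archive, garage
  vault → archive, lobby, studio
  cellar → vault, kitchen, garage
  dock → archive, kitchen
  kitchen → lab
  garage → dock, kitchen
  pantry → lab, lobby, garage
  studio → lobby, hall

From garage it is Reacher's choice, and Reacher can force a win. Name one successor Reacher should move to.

A0 = {hall}
A1: add {lab, studio} — lab (Reacher) has lab→hall; studio (Reacher) has studio→hall.
A2: add {kitchen} — kitchen (Reacher) has kitchen→lab.
A3: add {cellar, garage} — cellar (Reacher) has cellar→kitchen; garage (Reacher) has garage→kitchen.
A4: add {lobby} — lobby (Reacher) has lobby→garage.
A5: add {pantry} — pantry (Blocker): all of {lab, lobby, garage} already in.
A6 = A5; e.g. archive (Blocker) can still go to dock. Fixed point.
From garage, successor kitchen is in the attractor (rank 2); the other successor dock is not.

kitchen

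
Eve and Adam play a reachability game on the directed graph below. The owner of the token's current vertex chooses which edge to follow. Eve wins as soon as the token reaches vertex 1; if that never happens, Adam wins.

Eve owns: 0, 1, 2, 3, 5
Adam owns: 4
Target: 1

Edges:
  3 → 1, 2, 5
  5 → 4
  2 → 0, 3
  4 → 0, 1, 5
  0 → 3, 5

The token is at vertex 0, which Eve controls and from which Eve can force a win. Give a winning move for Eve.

3

A0 = {1}
A1: add {3} — 3 (Eve) has 3→1.
A2: add {0, 2} — 0 (Eve) has 0→3; 2 (Eve) has 2→3.
A3 = A2; e.g. 4 (Adam) can still go to 5. Fixed point.
From 0, successor 3 is in the attractor (rank 1); the other successor 5 is not.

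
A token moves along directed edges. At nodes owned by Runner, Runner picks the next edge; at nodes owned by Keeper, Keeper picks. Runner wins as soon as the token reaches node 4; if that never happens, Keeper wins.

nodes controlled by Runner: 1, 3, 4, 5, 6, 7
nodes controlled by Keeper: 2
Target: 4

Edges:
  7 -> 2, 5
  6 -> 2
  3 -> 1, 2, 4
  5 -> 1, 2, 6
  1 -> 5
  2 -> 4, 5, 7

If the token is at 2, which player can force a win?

A0 = {4}
A1: add {3} — 3 (Runner) has 3→4.
A2 = A1; e.g. 1 (Runner) has no edge into A1. Fixed point.
2 never enters the attractor, so Keeper can avoid the target forever.

Keeper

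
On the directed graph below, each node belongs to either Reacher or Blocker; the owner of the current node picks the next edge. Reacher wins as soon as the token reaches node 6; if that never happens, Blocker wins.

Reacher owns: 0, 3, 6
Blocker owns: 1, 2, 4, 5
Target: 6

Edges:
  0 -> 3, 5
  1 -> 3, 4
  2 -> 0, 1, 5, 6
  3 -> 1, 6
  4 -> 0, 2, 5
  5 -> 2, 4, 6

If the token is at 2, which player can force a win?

Blocker

A0 = {6}
A1: add {3} — 3 (Reacher) has 3→6.
A2: add {0} — 0 (Reacher) has 0→3.
A3 = A2; e.g. 1 (Blocker) can still go to 4. Fixed point.
2 never enters the attractor, so Blocker can avoid the target forever.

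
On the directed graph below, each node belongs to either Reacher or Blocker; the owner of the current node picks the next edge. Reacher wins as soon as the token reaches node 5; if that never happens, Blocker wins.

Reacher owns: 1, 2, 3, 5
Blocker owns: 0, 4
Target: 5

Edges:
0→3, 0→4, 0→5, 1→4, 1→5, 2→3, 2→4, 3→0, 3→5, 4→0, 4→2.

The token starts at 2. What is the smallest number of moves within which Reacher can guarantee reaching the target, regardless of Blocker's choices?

A0 = {5}
A1: add {1, 3} — 1 (Reacher) has 1→5; 3 (Reacher) has 3→5.
A2: add {2} — 2 (Reacher) has 2→3.
A3 = A2; e.g. 0 (Blocker) can still go to 4. Fixed point.
2 enters the attractor at level 2, so Reacher can force the target in 2 moves from there.

2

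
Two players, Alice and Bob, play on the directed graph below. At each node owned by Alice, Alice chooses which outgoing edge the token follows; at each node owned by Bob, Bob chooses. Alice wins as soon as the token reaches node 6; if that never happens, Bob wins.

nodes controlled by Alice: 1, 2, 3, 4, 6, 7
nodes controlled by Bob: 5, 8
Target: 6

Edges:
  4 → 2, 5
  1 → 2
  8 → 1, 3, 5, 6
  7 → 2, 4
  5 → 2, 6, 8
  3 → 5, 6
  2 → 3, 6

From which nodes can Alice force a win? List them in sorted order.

A0 = {6}
A1: add {2, 3} — 2 (Alice) has 2→6; 3 (Alice) has 3→6.
A2: add {1, 4, 7} — 1 (Alice) has 1→2; 4 (Alice) has 4→2; 7 (Alice) has 7→2.
A3 = A2; e.g. 5 (Bob) can still go to 8. Fixed point.
Alice's winning region = {1, 2, 3, 4, 6, 7}.

1, 2, 3, 4, 6, 7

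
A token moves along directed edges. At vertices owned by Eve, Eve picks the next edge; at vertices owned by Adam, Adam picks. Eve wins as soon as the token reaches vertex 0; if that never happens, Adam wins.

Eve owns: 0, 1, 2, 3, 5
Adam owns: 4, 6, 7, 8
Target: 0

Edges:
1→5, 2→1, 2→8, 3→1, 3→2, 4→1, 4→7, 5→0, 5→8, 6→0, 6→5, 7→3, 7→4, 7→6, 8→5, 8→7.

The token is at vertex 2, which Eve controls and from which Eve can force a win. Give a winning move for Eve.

A0 = {0}
A1: add {5} — 5 (Eve) has 5→0.
A2: add {1, 6} — 1 (Eve) has 1→5; 6 (Adam): all of {0, 5} already in.
A3: add {2, 3} — 2 (Eve) has 2→1; 3 (Eve) has 3→1.
A4 = A3; e.g. 4 (Adam) can still go to 7. Fixed point.
From 2, successor 1 is in the attractor (rank 2); the other successor 8 is not.

1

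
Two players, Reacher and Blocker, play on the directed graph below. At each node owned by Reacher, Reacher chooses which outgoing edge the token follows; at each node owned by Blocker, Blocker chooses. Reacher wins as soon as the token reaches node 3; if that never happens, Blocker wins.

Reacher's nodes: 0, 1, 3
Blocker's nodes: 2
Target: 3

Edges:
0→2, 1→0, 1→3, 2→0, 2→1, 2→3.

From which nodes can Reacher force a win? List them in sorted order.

A0 = {3}
A1: add {1} — 1 (Reacher) has 1→3.
A2 = A1; e.g. 0 (Reacher) has no edge into A1. Fixed point.
Reacher's winning region = {1, 3}.

1, 3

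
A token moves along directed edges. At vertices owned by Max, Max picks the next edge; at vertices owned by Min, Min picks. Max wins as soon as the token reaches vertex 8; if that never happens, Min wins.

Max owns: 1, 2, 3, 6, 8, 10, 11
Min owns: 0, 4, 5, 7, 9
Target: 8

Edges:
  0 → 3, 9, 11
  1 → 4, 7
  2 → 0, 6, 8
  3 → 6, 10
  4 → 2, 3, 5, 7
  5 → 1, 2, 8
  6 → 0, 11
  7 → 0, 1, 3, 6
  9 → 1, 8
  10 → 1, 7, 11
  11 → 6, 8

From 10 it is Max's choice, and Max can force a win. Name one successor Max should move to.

11

A0 = {8}
A1: add {2, 11} — 2 (Max) has 2→8; 11 (Max) has 11→8.
A2: add {6, 10} — 6 (Max) has 6→11; 10 (Max) has 10→11.
A3: add {3} — 3 (Max) has 3→6.
A4 = A3; e.g. 0 (Min) can still go to 9. Fixed point.
From 10, successor 11 is in the attractor (rank 1); the other successors 1, 7 are not.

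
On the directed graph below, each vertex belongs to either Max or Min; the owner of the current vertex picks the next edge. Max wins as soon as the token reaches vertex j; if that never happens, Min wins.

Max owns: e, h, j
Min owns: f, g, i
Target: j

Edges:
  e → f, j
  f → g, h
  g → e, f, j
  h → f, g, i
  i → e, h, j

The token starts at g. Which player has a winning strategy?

Min

A0 = {j}
A1: add {e} — e (Max) has e→j.
A2 = A1; e.g. f (Min) can still go to g. Fixed point.
g never enters the attractor, so Min can avoid the target forever.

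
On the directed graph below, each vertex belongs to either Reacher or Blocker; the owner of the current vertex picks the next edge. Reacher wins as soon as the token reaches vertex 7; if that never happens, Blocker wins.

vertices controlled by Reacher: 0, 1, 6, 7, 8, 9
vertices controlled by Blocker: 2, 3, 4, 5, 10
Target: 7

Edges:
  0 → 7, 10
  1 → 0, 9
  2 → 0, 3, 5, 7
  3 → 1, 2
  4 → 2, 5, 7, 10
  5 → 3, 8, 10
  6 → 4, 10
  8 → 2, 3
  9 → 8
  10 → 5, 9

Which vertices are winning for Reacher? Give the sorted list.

0, 1, 7

A0 = {7}
A1: add {0} — 0 (Reacher) has 0→7.
A2: add {1} — 1 (Reacher) has 1→0.
A3 = A2; e.g. 2 (Blocker) can still go to 3. Fixed point.
Reacher's winning region = {0, 1, 7}.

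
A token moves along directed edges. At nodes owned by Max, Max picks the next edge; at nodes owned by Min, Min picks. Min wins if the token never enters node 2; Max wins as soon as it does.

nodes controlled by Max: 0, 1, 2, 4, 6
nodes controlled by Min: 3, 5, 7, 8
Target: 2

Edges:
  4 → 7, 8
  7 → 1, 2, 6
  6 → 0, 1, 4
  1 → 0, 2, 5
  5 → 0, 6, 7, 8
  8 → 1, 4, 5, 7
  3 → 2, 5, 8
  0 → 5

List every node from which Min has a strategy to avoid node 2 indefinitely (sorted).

A0 = {2}
A1: add {1} — 1 (Max) has 1→2.
A2: add {6} — 6 (Max) has 6→1.
A3: add {7} — 7 (Min): all of {1, 2, 6} already in.
A4: add {4} — 4 (Max) has 4→7.
A5 = A4; e.g. 0 (Max) has no edge into A4. Fixed point.
Max's attractor = {1, 2, 4, 6, 7}; Min avoids the target exactly from the complement.

0, 3, 5, 8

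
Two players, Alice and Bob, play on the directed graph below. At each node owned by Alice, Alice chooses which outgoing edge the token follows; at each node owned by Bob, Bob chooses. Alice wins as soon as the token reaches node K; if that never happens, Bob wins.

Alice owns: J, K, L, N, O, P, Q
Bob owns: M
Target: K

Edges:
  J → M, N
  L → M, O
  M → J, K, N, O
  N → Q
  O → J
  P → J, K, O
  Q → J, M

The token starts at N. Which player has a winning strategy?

Bob

A0 = {K}
A1: add {P} — P (Alice) has P→K.
A2 = A1; e.g. J (Alice) has no edge into A1. Fixed point.
N never enters the attractor, so Bob can avoid the target forever.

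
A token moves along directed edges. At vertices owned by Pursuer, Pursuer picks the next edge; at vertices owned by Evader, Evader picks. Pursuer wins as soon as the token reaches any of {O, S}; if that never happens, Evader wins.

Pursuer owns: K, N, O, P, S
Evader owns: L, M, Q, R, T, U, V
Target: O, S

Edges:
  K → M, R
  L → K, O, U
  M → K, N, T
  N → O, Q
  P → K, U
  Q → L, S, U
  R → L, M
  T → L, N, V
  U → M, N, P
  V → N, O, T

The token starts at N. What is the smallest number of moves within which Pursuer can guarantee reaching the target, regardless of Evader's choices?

A0 = {O, S}
A1: add {N} — N (Pursuer) has N→O.
A2 = A1; e.g. K (Pursuer) has no edge into A1. Fixed point.
N enters the attractor at level 1, so Pursuer can force the target in 1 move from there.

1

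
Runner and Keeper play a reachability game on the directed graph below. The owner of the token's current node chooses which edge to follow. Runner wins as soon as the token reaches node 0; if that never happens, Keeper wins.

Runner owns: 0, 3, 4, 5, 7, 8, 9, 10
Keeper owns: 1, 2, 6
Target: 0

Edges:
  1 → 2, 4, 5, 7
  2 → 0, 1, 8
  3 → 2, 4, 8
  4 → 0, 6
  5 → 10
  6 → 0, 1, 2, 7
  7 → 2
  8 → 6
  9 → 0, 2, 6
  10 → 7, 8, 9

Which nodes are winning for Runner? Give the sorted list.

A0 = {0}
A1: add {4, 9} — 4 (Runner) has 4→0; 9 (Runner) has 9→0.
A2: add {3, 10} — 3 (Runner) has 3→4; 10 (Runner) has 10→9.
A3: add {5} — 5 (Runner) has 5→10.
A4 = A3; e.g. 1 (Keeper) can still go to 2. Fixed point.
Runner's winning region = {0, 3, 4, 5, 9, 10}.

0, 3, 4, 5, 9, 10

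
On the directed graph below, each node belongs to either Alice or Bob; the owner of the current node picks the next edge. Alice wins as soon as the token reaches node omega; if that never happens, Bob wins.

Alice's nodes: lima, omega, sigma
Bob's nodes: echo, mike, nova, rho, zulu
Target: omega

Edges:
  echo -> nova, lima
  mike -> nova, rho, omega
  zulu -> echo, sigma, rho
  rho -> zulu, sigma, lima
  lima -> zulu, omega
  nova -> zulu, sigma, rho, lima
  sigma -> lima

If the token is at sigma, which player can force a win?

A0 = {omega}
A1: add {lima} — lima (Alice) has lima→omega.
A2: add {sigma} — sigma (Alice) has sigma→lima.
A3 = A2; e.g. zulu (Bob) can still go to echo. Fixed point.
sigma ∈ A2, so Alice can force the target.

Alice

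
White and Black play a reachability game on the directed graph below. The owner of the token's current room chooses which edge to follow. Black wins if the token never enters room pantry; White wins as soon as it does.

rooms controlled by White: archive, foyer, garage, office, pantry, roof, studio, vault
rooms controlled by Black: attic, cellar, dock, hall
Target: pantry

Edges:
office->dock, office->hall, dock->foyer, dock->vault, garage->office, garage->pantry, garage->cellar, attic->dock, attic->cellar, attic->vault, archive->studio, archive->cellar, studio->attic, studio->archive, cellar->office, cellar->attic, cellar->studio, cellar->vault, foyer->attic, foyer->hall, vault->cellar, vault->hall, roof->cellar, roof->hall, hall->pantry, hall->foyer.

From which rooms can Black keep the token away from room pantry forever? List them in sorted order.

A0 = {pantry}
A1: add {garage} — garage (White) has garage→pantry.
A2 = A1; e.g. office (White) has no edge into A1. Fixed point.
White's attractor = {garage, pantry}; Black avoids the target exactly from the complement.

archive, attic, cellar, dock, foyer, hall, office, roof, studio, vault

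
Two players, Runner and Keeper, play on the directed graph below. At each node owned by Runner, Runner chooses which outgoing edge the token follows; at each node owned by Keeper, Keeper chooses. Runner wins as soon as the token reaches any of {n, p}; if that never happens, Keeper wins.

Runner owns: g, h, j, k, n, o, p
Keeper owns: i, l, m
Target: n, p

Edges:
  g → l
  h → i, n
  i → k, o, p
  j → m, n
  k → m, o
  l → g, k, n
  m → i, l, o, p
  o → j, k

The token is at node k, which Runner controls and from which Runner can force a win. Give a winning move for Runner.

A0 = {n, p}
A1: add {h, j} — h (Runner) has h→n; j (Runner) has j→n.
A2: add {o} — o (Runner) has o→j.
A3: add {k} — k (Runner) has k→o.
A4: add {i} — i (Keeper): all of {k, o, p} already in.
A5 = A4; e.g. g (Runner) has no edge into A4. Fixed point.
From k, successor o is in the attractor (rank 2); the other successor m is not.

o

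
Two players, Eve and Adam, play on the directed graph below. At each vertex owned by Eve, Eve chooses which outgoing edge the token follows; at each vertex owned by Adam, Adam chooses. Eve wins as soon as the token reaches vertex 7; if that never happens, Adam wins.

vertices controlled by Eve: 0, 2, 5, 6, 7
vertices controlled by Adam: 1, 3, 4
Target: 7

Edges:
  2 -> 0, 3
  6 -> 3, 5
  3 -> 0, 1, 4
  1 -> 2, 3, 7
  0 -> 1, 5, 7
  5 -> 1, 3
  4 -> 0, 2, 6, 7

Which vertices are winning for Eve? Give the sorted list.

A0 = {7}
A1: add {0} — 0 (Eve) has 0→7.
A2: add {2} — 2 (Eve) has 2→0.
A3 = A2; e.g. 1 (Adam) can still go to 3. Fixed point.
Eve's winning region = {0, 2, 7}.

0, 2, 7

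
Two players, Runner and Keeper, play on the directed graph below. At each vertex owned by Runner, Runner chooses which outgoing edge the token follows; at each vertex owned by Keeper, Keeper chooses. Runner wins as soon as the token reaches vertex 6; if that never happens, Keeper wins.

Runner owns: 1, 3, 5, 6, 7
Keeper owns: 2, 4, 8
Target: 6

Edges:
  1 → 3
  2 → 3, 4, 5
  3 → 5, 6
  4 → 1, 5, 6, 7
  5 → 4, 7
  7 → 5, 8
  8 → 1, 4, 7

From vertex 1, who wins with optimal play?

Runner

A0 = {6}
A1: add {3} — 3 (Runner) has 3→6.
A2: add {1} — 1 (Runner) has 1→3.
A3 = A2; e.g. 2 (Keeper) can still go to 4. Fixed point.
1 ∈ A2, so Runner can force the target.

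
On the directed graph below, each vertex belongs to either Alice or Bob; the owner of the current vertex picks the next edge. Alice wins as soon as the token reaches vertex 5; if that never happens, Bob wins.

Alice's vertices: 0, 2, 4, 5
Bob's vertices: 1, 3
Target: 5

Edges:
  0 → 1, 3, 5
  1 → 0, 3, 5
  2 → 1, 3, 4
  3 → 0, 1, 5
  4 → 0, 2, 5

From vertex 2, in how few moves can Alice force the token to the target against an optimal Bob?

2

A0 = {5}
A1: add {0, 4} — 0 (Alice) has 0→5; 4 (Alice) has 4→5.
A2: add {2} — 2 (Alice) has 2→4.
A3 = A2; e.g. 1 (Bob) can still go to 3. Fixed point.
2 enters the attractor at level 2, so Alice can force the target in 2 moves from there.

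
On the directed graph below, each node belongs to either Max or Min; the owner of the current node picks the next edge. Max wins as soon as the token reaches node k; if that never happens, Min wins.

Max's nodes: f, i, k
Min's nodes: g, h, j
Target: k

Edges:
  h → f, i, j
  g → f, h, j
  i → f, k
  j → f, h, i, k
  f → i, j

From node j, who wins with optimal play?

A0 = {k}
A1: add {i} — i (Max) has i→k.
A2: add {f} — f (Max) has f→i.
A3 = A2; e.g. g (Min) can still go to h. Fixed point.
j never enters the attractor, so Min can avoid the target forever.

Min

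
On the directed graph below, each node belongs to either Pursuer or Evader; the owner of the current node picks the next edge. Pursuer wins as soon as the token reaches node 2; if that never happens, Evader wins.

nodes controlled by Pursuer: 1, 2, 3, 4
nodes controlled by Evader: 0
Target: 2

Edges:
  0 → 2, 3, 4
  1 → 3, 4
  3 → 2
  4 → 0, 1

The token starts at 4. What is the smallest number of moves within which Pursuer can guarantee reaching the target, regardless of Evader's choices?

3

A0 = {2}
A1: add {3} — 3 (Pursuer) has 3→2.
A2: add {1} — 1 (Pursuer) has 1→3.
A3: add {4} — 4 (Pursuer) has 4→1.
4 enters the attractor at level 3, so Pursuer can force the target in 3 moves from there.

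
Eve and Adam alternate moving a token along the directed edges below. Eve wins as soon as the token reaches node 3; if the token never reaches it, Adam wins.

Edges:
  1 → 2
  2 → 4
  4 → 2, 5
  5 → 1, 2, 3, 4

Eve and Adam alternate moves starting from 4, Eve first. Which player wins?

Adam

Track states (vertex, player-to-move).
A0 = {(3,Eve), (3,Adam)}
A1: add {(5,Eve)}.
A2 = A1; e.g. (1,Eve) stays out. (4,Eve) never enters ⇒ Adam avoids the target.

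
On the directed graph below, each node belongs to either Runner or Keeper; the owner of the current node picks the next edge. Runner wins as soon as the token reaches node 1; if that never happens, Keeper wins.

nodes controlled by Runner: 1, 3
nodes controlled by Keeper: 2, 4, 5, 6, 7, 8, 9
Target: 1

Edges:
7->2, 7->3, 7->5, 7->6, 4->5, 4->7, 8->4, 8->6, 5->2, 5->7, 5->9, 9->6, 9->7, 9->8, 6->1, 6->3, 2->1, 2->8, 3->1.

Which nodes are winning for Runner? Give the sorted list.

1, 3, 6

A0 = {1}
A1: add {3} — 3 (Runner) has 3→1.
A2: add {6} — 6 (Keeper): all of {1, 3} already in.
A3 = A2; e.g. 2 (Keeper) can still go to 8. Fixed point.
Runner's winning region = {1, 3, 6}.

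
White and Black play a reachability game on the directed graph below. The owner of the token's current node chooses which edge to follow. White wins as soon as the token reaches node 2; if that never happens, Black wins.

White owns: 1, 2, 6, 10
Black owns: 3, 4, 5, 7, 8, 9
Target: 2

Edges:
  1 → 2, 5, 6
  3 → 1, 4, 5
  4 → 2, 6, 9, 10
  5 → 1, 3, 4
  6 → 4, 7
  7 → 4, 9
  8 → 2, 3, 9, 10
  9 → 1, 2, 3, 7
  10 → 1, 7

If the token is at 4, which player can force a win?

Black

A0 = {2}
A1: add {1} — 1 (White) has 1→2.
A2: add {10} — 10 (White) has 10→1.
A3 = A2; e.g. 3 (Black) can still go to 4. Fixed point.
4 never enters the attractor, so Black can avoid the target forever.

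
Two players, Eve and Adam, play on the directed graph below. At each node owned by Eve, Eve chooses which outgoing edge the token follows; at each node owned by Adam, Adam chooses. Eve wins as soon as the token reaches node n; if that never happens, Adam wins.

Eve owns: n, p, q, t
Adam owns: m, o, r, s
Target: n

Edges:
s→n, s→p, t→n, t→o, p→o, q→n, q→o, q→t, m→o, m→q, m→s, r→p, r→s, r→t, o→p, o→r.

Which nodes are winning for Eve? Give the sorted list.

n, q, t

A0 = {n}
A1: add {q, t} — q (Eve) has q→n; t (Eve) has t→n.
A2 = A1; e.g. m (Adam) can still go to o. Fixed point.
Eve's winning region = {n, q, t}.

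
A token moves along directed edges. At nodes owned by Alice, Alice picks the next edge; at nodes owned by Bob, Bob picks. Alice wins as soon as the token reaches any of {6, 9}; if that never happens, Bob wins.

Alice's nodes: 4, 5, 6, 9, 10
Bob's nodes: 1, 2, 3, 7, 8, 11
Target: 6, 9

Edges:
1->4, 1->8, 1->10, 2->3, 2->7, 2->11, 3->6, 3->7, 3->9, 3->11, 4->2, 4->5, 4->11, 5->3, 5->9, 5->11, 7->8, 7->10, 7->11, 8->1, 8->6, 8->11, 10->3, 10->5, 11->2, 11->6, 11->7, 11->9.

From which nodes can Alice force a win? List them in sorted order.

A0 = {6, 9}
A1: add {5} — 5 (Alice) has 5→9.
A2: add {4, 10} — 4 (Alice) has 4→5; 10 (Alice) has 10→5.
A3 = A2; e.g. 1 (Bob) can still go to 8. Fixed point.
Alice's winning region = {4, 5, 6, 9, 10}.

4, 5, 6, 9, 10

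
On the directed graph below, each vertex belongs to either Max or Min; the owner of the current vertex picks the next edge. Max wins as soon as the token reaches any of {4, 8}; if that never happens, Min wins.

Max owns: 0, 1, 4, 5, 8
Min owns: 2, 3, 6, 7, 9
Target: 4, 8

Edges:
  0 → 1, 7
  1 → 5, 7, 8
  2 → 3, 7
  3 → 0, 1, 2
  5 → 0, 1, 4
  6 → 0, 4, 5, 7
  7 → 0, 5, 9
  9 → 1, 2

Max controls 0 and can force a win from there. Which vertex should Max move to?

A0 = {4, 8}
A1: add {1, 5} — 1 (Max) has 1→8; 5 (Max) has 5→4.
A2: add {0} — 0 (Max) has 0→1.
A3 = A2; e.g. 2 (Min) can still go to 3. Fixed point.
From 0, successor 1 is in the attractor (rank 1); the other successor 7 is not.

1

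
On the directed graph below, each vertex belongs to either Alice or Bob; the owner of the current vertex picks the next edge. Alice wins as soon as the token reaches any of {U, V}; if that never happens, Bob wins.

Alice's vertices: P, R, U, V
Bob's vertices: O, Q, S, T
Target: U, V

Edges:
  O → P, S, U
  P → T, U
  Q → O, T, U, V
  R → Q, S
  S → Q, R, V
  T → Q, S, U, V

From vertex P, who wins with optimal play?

A0 = {U, V}
A1: add {P} — P (Alice) has P→U.
A2 = A1; e.g. O (Bob) can still go to S. Fixed point.
P ∈ A1, so Alice can force the target.

Alice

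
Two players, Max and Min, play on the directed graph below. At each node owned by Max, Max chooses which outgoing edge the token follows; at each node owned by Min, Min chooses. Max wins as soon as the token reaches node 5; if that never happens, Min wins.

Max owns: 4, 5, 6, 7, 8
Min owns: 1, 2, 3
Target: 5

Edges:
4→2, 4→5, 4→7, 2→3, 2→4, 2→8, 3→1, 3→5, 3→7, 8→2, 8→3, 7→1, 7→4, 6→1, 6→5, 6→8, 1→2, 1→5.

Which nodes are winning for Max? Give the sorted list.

A0 = {5}
A1: add {4, 6} — 4 (Max) has 4→5; 6 (Max) has 6→5.
A2: add {7} — 7 (Max) has 7→4.
A3 = A2; e.g. 1 (Min) can still go to 2. Fixed point.
Max's winning region = {4, 5, 6, 7}.

4, 5, 6, 7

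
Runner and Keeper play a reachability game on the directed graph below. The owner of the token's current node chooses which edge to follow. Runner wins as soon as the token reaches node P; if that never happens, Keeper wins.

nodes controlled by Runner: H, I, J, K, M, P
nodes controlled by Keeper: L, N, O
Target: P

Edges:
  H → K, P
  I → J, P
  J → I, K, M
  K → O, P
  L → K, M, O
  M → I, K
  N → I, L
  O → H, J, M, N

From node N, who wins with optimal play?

Keeper

A0 = {P}
A1: add {H, I, K} — H (Runner) has H→P; I (Runner) has I→P; K (Runner) has K→P.
A2: add {J, M} — J (Runner) has J→I; M (Runner) has M→I.
A3 = A2; e.g. L (Keeper) can still go to O. Fixed point.
N never enters the attractor, so Keeper can avoid the target forever.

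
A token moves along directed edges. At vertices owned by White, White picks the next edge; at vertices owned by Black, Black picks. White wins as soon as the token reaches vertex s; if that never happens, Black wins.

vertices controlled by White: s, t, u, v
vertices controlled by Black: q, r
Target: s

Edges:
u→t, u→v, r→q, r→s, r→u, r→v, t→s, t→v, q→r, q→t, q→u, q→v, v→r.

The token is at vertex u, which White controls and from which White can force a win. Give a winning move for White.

t

A0 = {s}
A1: add {t} — t (White) has t→s.
A2: add {u} — u (White) has u→t.
A3 = A2; e.g. q (Black) can still go to r. Fixed point.
From u, successor t is in the attractor (rank 1); the other successor v is not.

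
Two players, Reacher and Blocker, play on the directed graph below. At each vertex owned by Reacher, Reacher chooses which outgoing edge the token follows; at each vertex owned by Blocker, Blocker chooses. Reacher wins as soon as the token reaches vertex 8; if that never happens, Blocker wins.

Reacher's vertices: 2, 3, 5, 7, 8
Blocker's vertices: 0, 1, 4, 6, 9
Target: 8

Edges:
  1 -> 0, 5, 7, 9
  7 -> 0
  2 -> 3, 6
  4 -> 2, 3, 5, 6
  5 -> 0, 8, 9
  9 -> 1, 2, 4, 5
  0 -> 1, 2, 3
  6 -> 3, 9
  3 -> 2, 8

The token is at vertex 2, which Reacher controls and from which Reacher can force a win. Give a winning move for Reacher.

3

A0 = {8}
A1: add {3, 5} — 3 (Reacher) has 3→8; 5 (Reacher) has 5→8.
A2: add {2} — 2 (Reacher) has 2→3.
A3 = A2; e.g. 0 (Blocker) can still go to 1. Fixed point.
From 2, successor 3 is in the attractor (rank 1); the other successor 6 is not.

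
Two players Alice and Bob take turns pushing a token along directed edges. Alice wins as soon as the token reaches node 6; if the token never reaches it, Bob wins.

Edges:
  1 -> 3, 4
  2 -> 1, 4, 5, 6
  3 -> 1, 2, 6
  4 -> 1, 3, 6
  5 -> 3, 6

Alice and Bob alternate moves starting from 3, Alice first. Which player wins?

Alice

Track states (vertex, player-to-move).
A0 = {(6,Alice), (6,Bob)}
A1: add {(2,Alice), (3,Alice), (4,Alice), (5,Alice)}.
(3,Alice) ∈ A1 ⇒ Alice forces the target.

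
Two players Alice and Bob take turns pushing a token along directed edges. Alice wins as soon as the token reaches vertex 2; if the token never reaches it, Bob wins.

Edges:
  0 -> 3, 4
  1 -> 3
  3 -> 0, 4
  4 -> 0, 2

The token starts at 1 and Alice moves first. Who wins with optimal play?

Track states (vertex, player-to-move).
A0 = {(2,Alice), (2,Bob)}
A1: add {(4,Alice)}.
A2 = A1; e.g. (0,Alice) stays out. (1,Alice) never enters ⇒ Bob avoids the target.

Bob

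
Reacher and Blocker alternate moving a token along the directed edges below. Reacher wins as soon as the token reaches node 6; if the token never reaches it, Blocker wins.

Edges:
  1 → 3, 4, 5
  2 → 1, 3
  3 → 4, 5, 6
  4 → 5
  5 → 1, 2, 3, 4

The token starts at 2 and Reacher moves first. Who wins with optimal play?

Track states (vertex, player-to-move).
A0 = {(6,Reacher), (6,Blocker)}
A1: add {(3,Reacher)}.
A2 = A1; e.g. (1,Reacher) stays out. (2,Reacher) never enters ⇒ Blocker avoids the target.

Blocker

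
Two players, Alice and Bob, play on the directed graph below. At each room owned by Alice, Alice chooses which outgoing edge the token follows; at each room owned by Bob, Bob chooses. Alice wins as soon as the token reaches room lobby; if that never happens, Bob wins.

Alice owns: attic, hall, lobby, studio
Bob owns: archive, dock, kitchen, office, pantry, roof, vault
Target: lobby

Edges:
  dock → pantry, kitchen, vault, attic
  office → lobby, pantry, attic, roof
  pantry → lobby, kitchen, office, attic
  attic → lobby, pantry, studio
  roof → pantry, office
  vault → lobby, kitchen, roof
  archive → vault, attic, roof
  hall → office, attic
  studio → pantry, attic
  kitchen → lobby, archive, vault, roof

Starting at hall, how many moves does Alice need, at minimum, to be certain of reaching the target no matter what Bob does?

2

A0 = {lobby}
A1: add {attic} — attic (Alice) has attic→lobby.
A2: add {hall, studio} — studio (Alice) has studio→attic; hall (Alice) has hall→attic.
A3 = A2; e.g. pantry (Bob) can still go to kitchen. Fixed point.
hall enters the attractor at level 2, so Alice can force the target in 2 moves from there.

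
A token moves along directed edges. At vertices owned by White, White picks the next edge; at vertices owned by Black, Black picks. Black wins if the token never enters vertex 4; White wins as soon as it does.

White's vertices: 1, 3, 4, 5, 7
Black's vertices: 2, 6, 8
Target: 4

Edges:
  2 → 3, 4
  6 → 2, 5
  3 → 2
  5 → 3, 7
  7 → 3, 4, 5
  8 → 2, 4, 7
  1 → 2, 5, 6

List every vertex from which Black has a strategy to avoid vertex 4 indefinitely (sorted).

2, 3, 6, 8

A0 = {4}
A1: add {7} — 7 (White) has 7→4.
A2: add {5} — 5 (White) has 5→7.
A3: add {1} — 1 (White) has 1→5.
A4 = A3; e.g. 2 (Black) can still go to 3. Fixed point.
White's attractor = {1, 4, 5, 7}; Black avoids the target exactly from the complement.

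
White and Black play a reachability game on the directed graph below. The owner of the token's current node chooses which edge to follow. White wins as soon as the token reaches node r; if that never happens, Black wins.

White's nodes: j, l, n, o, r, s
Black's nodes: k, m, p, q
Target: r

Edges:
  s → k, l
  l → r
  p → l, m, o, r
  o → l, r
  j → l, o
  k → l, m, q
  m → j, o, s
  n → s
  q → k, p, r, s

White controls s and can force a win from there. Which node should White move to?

A0 = {r}
A1: add {l, o} — l (White) has l→r; o (White) has o→r.
A2: add {j, s} — j (White) has j→l; s (White) has s→l.
A3: add {m, n} — m (Black): all of {j, o, s} already in; n (White) has n→s.
A4: add {p} — p (Black): all of {l, m, o, r} already in.
A5 = A4; e.g. k (Black) can still go to q. Fixed point.
From s, successor l is in the attractor (rank 1); the other successor k is not.

l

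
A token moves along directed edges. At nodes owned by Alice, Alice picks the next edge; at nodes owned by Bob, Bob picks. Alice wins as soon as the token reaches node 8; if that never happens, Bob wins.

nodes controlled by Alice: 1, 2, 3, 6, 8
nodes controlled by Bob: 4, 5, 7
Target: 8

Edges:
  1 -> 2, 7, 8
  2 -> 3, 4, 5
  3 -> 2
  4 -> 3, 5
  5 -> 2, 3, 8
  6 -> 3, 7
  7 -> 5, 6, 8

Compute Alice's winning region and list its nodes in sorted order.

A0 = {8}
A1: add {1} — 1 (Alice) has 1→8.
A2 = A1; e.g. 2 (Alice) has no edge into A1. Fixed point.
Alice's winning region = {1, 8}.

1, 8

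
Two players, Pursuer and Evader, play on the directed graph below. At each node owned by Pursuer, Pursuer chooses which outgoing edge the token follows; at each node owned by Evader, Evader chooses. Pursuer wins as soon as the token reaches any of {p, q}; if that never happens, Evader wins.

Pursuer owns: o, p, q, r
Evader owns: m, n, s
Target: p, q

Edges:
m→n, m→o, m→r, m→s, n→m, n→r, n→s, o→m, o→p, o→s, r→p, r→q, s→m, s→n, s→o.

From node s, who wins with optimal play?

A0 = {p, q}
A1: add {o, r} — o (Pursuer) has o→p; r (Pursuer) has r→p.
A2 = A1; e.g. m (Evader) can still go to n. Fixed point.
s never enters the attractor, so Evader can avoid the target forever.

Evader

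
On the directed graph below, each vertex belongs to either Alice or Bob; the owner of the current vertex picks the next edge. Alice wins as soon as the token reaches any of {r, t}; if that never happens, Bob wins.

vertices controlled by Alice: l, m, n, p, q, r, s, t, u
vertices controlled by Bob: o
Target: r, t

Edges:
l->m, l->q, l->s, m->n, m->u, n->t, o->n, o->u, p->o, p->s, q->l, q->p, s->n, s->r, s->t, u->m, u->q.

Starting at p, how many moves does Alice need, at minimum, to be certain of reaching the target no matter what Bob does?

2

A0 = {r, t}
A1: add {n, s} — n (Alice) has n→t; s (Alice) has s→r.
A2: add {l, m, p} — l (Alice) has l→s; m (Alice) has m→n; p (Alice) has p→s.
p enters the attractor at level 2, so Alice can force the target in 2 moves from there.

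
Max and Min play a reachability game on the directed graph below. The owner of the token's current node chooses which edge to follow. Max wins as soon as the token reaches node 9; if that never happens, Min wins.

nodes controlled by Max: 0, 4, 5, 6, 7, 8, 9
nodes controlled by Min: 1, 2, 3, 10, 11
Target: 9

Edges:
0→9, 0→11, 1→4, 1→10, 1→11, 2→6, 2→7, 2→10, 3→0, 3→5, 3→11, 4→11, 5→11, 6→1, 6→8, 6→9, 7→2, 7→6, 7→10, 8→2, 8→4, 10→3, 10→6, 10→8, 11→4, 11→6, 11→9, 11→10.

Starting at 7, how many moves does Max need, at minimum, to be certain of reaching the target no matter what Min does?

A0 = {9}
A1: add {0, 6} — 0 (Max) has 0→9; 6 (Max) has 6→9.
A2: add {7} — 7 (Max) has 7→6.
A3 = A2; e.g. 1 (Min) can still go to 4. Fixed point.
7 enters the attractor at level 2, so Max can force the target in 2 moves from there.

2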